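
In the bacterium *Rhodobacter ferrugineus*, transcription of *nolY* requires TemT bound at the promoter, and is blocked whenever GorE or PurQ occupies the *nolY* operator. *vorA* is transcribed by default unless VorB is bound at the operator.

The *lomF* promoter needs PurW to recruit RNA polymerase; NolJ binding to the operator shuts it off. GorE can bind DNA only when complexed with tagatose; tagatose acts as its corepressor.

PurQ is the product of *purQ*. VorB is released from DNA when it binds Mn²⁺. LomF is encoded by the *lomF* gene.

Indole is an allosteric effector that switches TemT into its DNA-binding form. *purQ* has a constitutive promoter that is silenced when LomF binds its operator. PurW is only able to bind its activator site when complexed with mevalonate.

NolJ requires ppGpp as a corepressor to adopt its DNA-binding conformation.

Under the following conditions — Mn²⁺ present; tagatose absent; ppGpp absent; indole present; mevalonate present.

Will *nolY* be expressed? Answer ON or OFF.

Tagatose is absent, so GorE is inactive.
ppGpp is absent, so NolJ is inactive.
Mevalonate is present, so PurW is active.
No repressor is bound and PurW is active, so *lomF* is transcribed.
So LomF is produced and active.
With repressor LomF bound, *purQ* is not transcribed.
So PurQ is not produced.
Indole is present, so TemT is active.
No repressor is bound and TemT is active, so *nolY* is transcribed.

ON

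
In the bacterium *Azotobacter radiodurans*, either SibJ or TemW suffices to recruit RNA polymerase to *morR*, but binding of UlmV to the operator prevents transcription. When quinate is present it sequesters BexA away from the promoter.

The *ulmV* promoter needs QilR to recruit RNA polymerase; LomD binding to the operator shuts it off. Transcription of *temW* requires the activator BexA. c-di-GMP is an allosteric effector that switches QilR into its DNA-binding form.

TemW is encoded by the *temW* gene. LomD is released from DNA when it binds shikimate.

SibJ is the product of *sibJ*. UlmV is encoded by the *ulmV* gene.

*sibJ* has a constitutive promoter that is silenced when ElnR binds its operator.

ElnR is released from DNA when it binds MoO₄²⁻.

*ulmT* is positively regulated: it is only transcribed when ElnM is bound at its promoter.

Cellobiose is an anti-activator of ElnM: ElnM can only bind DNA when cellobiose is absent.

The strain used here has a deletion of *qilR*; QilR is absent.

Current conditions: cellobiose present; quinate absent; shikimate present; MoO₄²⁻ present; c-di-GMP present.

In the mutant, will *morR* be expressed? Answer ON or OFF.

MoO₄²⁻ is present, so ElnR is inactive.
With no repressor bound, *sibJ* is transcribed.
So SibJ is produced and active.
Quinate is absent, so BexA is active.
No repressor is bound and BexA is active, so *temW* is transcribed.
So TemW is produced and active.
QilR is non-functional in this strain, so it has no effect.
Shikimate is present, so LomD is inactive.
Required activator QilR is absent, so *ulmV* is not transcribed.
So UlmV is not produced.
Activator SibJ is present, so *morR* is transcribed.

ON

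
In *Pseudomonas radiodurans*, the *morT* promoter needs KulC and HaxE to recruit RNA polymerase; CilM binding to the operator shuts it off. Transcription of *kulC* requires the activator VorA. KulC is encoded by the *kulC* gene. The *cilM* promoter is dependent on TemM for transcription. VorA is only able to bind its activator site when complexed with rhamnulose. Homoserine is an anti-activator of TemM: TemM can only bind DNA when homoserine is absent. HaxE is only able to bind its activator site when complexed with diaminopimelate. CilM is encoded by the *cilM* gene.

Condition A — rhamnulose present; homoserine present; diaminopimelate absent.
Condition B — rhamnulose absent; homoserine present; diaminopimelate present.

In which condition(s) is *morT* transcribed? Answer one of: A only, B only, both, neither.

neither

Condition A:
Rhamnulose is present, so VorA is active.
No repressor is bound and VorA is active, so *kulC* is transcribed.
So KulC is produced and active.
Homoserine is present, so TemM is inactive.
Required activator TemM is absent, so *cilM* is not transcribed.
So CilM is not produced.
Diaminopimelate is absent, so HaxE is inactive.
Required activator HaxE is absent, so *morT* is not transcribed.
→ *morT* is OFF in A.
Condition B:
Rhamnulose is absent, so VorA is inactive.
Required activator VorA is absent, so *kulC* is not transcribed.
So KulC is not produced.
Homoserine is present, so TemM is inactive.
Required activator TemM is absent, so *cilM* is not transcribed.
So CilM is not produced.
Diaminopimelate is present, so HaxE is active.
Required activator KulC is absent, so *morT* is not transcribed.
→ *morT* is OFF in B.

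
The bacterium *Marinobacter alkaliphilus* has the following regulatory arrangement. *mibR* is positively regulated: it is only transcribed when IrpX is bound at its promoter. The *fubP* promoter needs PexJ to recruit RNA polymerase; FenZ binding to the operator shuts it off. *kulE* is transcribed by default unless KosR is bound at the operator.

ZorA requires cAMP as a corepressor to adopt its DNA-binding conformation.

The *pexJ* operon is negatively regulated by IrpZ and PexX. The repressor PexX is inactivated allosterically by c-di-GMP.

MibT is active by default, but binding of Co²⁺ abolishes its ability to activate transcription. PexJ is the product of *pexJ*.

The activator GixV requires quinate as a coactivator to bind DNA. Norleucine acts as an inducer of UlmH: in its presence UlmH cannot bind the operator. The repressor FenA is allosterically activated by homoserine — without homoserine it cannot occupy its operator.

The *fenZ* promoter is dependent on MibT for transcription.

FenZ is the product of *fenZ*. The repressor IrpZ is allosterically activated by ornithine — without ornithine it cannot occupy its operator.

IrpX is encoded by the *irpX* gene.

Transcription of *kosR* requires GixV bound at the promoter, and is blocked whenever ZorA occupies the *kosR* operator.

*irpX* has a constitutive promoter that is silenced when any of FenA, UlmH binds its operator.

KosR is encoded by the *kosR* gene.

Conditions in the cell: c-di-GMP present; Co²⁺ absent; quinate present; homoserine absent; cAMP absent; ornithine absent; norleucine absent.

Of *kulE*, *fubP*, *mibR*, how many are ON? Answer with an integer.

cAMP is absent, so ZorA is inactive.
Quinate is present, so GixV is active.
No repressor is bound and GixV is active, so *kosR* is transcribed.
So KosR is produced and active.
With repressor KosR bound, *kulE* is not transcribed.
→ *kulE* is OFF.
Ornithine is absent, so IrpZ is inactive.
c-di-GMP is present, so PexX is inactive.
With no repressor bound, *pexJ* is transcribed.
So PexJ is produced and active.
Co²⁺ is absent, so MibT is active.
No repressor is bound and MibT is active, so *fenZ* is transcribed.
So FenZ is produced and active.
With repressor FenZ bound, *fubP* is not transcribed.
→ *fubP* is OFF.
Homoserine is absent, so FenA is inactive.
Norleucine is absent, so UlmH is active.
With repressor UlmH bound, *irpX* is not transcribed.
So IrpX is not produced.
Required activator IrpX is absent, so *mibR* is not transcribed.
→ *mibR* is OFF.
0 of the 3 genes are transcribed.

0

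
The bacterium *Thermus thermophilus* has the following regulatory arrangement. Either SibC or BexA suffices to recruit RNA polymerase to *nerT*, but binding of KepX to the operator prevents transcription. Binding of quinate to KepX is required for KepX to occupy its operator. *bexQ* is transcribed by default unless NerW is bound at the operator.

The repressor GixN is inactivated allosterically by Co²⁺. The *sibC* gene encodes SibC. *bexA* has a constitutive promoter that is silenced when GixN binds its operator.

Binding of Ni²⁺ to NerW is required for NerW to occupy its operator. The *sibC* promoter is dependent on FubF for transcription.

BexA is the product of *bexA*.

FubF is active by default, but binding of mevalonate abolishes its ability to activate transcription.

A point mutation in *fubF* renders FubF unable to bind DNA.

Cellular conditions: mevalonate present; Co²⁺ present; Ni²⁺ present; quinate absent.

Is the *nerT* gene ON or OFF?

FubF is non-functional in this strain, so it has no effect.
Required activator FubF is absent, so *sibC* is not transcribed.
So SibC is not produced.
Quinate is absent, so KepX is inactive.
Co²⁺ is present, so GixN is inactive.
With no repressor bound, *bexA* is transcribed.
So BexA is produced and active.
Activator BexA is present, so *nerT* is transcribed.

ON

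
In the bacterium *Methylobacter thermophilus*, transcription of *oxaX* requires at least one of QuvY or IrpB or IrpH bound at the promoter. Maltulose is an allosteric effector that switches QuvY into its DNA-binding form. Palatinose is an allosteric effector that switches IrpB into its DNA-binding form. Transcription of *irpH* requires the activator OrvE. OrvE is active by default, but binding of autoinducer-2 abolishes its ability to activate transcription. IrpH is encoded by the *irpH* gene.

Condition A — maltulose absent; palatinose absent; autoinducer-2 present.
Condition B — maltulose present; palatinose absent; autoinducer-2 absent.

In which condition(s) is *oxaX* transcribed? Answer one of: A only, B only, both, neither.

B only

Condition A:
Maltulose is absent, so QuvY is inactive.
Palatinose is absent, so IrpB is inactive.
Autoinducer-2 is present, so OrvE is inactive.
Required activator OrvE is absent, so *irpH* is not transcribed.
So IrpH is not produced.
No activator is available at the *oxaX* promoter, so *oxaX* is not transcribed.
→ *oxaX* is OFF in A.
Condition B:
Maltulose is present, so QuvY is active.
Palatinose is absent, so IrpB is inactive.
Autoinducer-2 is absent, so OrvE is active.
No repressor is bound and OrvE is active, so *irpH* is transcribed.
So IrpH is produced and active.
Activator QuvY is present, so *oxaX* is transcribed.
→ *oxaX* is ON in B.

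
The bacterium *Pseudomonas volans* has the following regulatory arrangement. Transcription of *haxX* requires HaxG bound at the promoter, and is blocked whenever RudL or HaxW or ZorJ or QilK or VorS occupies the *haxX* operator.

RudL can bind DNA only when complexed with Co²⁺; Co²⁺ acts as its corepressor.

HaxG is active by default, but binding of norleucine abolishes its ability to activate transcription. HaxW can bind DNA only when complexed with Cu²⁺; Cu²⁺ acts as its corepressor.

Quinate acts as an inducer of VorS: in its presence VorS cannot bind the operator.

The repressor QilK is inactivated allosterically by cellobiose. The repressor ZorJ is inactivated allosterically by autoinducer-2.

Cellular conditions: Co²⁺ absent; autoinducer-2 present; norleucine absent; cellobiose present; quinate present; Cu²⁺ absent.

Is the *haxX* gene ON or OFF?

ON

Co²⁺ is absent, so RudL is inactive.
Cu²⁺ is absent, so HaxW is inactive.
Autoinducer-2 is present, so ZorJ is inactive.
Cellobiose is present, so QilK is inactive.
Quinate is present, so VorS is inactive.
Norleucine is absent, so HaxG is active.
No repressor is bound and HaxG is active, so *haxX* is transcribed.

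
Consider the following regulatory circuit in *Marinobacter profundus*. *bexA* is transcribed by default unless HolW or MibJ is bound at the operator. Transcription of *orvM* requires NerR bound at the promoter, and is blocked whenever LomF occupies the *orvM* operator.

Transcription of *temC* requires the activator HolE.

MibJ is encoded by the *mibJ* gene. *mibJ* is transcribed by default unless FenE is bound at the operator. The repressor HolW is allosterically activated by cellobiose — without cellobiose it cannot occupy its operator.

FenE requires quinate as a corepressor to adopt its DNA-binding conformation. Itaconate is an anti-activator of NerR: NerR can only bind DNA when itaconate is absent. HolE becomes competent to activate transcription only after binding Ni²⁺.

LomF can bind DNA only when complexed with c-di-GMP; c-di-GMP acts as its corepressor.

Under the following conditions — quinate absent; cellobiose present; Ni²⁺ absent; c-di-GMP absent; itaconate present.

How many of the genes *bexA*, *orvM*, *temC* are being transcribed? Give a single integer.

0

Cellobiose is present, so HolW is active.
Quinate is absent, so FenE is inactive.
With no repressor bound, *mibJ* is transcribed.
So MibJ is produced and active.
With repressor HolW bound, *bexA* is not transcribed.
→ *bexA* is OFF.
c-di-GMP is absent, so LomF is inactive.
Itaconate is present, so NerR is inactive.
Required activator NerR is absent, so *orvM* is not transcribed.
→ *orvM* is OFF.
Ni²⁺ is absent, so HolE is inactive.
Required activator HolE is absent, so *temC* is not transcribed.
→ *temC* is OFF.
0 of the 3 genes are transcribed.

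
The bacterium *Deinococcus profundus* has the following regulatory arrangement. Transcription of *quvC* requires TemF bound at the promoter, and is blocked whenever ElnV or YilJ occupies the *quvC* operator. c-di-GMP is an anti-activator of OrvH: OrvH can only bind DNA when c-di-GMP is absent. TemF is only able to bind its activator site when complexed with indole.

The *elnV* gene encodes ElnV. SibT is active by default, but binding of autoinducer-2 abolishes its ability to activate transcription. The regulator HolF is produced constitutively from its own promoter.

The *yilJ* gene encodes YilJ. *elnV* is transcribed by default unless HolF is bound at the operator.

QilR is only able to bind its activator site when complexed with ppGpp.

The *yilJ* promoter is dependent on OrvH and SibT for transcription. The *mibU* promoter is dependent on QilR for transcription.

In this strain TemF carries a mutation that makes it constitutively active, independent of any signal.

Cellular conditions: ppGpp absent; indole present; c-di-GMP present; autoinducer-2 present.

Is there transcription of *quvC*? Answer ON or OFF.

ON

TemF is constitutively active in this strain.
HolF is produced constitutively and is active.
With repressor HolF bound, *elnV* is not transcribed.
So ElnV is not produced.
c-di-GMP is present, so OrvH is inactive.
Autoinducer-2 is present, so SibT is inactive.
Required activator OrvH is absent, so *yilJ* is not transcribed.
So YilJ is not produced.
No repressor is bound and TemF is active, so *quvC* is transcribed.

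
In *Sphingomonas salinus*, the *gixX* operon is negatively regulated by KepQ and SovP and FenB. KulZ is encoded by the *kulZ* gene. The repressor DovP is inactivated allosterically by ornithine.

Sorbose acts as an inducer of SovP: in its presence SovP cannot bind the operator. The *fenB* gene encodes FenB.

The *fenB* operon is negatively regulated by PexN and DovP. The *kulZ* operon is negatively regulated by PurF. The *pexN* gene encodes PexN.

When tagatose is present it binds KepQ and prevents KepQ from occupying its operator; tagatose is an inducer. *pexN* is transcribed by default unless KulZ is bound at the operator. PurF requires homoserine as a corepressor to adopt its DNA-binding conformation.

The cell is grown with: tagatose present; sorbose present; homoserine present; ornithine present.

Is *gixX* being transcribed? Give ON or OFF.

Tagatose is present, so KepQ is inactive.
Sorbose is present, so SovP is inactive.
Homoserine is present, so PurF is active.
With repressor PurF bound, *kulZ* is not transcribed.
So KulZ is not produced.
With no repressor bound, *pexN* is transcribed.
So PexN is produced and active.
Ornithine is present, so DovP is inactive.
With repressor PexN bound, *fenB* is not transcribed.
So FenB is not produced.
With no repressor bound, *gixX* is transcribed.

ON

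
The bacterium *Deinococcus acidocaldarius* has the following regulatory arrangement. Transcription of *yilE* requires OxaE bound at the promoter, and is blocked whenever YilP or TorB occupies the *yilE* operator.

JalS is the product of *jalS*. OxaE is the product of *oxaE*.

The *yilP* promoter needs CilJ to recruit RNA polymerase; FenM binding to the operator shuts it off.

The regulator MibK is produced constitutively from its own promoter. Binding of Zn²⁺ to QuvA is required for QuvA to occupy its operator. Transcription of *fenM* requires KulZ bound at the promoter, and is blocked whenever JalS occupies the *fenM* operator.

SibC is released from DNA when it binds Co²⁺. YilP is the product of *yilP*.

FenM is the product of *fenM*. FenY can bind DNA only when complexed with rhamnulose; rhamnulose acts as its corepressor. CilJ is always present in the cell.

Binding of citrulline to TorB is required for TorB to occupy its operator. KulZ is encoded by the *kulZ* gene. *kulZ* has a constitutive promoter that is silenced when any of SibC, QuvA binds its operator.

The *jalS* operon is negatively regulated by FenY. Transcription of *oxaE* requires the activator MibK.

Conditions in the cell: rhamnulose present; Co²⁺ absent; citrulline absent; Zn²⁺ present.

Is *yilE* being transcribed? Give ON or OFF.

Rhamnulose is present, so FenY is active.
With repressor FenY bound, *jalS* is not transcribed.
So JalS is not produced.
Co²⁺ is absent, so SibC is active.
Zn²⁺ is present, so QuvA is active.
With repressor SibC bound, *kulZ* is not transcribed.
So KulZ is not produced.
Required activator KulZ is absent, so *fenM* is not transcribed.
So FenM is not produced.
CilJ is produced constitutively and is active.
No repressor is bound and CilJ is active, so *yilP* is transcribed.
So YilP is produced and active.
Citrulline is absent, so TorB is inactive.
MibK is produced constitutively and is active.
No repressor is bound and MibK is active, so *oxaE* is transcribed.
So OxaE is produced and active.
With repressor YilP bound, *yilE* is not transcribed.

OFF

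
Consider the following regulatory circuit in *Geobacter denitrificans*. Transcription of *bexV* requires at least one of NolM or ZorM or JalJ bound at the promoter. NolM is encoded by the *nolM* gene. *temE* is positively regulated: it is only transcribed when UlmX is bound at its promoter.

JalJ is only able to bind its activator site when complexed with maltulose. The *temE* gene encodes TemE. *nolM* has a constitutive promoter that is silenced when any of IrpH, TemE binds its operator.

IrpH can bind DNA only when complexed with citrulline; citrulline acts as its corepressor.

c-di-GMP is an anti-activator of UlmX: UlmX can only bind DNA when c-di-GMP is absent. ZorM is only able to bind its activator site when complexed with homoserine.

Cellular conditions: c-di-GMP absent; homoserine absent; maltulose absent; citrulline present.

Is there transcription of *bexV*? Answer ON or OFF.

OFF

Citrulline is present, so IrpH is active.
c-di-GMP is absent, so UlmX is active.
No repressor is bound and UlmX is active, so *temE* is transcribed.
So TemE is produced and active.
With repressor IrpH bound, *nolM* is not transcribed.
So NolM is not produced.
Homoserine is absent, so ZorM is inactive.
Maltulose is absent, so JalJ is inactive.
No activator is available at the *bexV* promoter, so *bexV* is not transcribed.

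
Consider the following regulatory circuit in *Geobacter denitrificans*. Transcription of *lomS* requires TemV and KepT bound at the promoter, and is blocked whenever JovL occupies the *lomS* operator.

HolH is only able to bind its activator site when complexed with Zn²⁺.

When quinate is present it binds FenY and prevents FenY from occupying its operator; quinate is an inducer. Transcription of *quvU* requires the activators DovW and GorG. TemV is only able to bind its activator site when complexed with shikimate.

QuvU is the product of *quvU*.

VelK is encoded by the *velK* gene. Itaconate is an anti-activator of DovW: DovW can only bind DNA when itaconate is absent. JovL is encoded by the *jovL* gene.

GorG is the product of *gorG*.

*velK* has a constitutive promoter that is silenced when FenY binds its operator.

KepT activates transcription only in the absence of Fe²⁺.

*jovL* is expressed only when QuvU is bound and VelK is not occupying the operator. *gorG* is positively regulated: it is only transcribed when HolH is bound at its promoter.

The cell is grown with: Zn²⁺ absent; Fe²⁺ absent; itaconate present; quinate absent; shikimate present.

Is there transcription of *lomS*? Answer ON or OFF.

Shikimate is present, so TemV is active.
Itaconate is present, so DovW is inactive.
Zn²⁺ is absent, so HolH is inactive.
Required activator HolH is absent, so *gorG* is not transcribed.
So GorG is not produced.
Required activator DovW is absent, so *quvU* is not transcribed.
So QuvU is not produced.
Quinate is absent, so FenY is active.
With repressor FenY bound, *velK* is not transcribed.
So VelK is not produced.
Required activator QuvU is absent, so *jovL* is not transcribed.
So JovL is not produced.
Fe²⁺ is absent, so KepT is active.
No repressor is bound and TemV and KepT are active, so *lomS* is transcribed.

ON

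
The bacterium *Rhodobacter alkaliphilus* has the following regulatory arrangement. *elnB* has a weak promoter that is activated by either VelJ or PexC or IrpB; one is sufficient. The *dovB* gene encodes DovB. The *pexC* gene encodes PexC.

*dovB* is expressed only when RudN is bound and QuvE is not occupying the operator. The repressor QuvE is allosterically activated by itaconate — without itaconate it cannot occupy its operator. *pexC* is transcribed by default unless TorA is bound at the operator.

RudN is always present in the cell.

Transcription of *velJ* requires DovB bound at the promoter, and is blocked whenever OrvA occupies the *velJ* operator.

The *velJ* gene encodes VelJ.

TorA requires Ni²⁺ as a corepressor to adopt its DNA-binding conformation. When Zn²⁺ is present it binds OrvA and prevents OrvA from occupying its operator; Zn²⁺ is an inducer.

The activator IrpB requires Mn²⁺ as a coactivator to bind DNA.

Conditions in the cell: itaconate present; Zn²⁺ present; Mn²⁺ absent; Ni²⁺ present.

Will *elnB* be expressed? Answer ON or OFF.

RudN is produced constitutively and is active.
Itaconate is present, so QuvE is active.
With repressor QuvE bound, *dovB* is not transcribed.
So DovB is not produced.
Zn²⁺ is present, so OrvA is inactive.
Required activator DovB is absent, so *velJ* is not transcribed.
So VelJ is not produced.
Ni²⁺ is present, so TorA is active.
With repressor TorA bound, *pexC* is not transcribed.
So PexC is not produced.
Mn²⁺ is absent, so IrpB is inactive.
No activator is available at the *elnB* promoter, so *elnB* is not transcribed.

OFF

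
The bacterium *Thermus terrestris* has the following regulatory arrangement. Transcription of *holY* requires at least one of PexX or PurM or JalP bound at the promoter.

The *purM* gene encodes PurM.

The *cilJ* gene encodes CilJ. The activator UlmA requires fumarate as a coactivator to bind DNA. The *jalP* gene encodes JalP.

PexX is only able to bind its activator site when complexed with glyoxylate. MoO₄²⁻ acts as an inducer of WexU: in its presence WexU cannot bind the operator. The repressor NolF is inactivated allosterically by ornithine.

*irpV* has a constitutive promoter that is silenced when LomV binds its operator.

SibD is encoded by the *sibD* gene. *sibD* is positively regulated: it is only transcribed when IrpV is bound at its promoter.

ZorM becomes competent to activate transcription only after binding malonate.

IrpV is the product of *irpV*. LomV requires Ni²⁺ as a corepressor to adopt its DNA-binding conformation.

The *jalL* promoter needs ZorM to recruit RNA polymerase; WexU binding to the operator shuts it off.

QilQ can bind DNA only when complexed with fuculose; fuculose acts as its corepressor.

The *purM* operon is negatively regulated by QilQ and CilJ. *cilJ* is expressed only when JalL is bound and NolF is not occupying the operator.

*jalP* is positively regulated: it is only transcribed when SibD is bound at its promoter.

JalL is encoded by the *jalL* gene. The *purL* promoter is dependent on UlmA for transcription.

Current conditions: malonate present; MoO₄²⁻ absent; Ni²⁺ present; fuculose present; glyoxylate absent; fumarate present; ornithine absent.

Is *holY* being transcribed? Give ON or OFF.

Glyoxylate is absent, so PexX is inactive.
Fuculose is present, so QilQ is active.
Ornithine is absent, so NolF is active.
Malonate is present, so ZorM is active.
MoO₄²⁻ is absent, so WexU is active.
With repressor WexU bound, *jalL* is not transcribed.
So JalL is not produced.
With repressor NolF bound, *cilJ* is not transcribed.
So CilJ is not produced.
With repressor QilQ bound, *purM* is not transcribed.
So PurM is not produced.
Ni²⁺ is present, so LomV is active.
With repressor LomV bound, *irpV* is not transcribed.
So IrpV is not produced.
Required activator IrpV is absent, so *sibD* is not transcribed.
So SibD is not produced.
Required activator SibD is absent, so *jalP* is not transcribed.
So JalP is not produced.
No activator is available at the *holY* promoter, so *holY* is not transcribed.

OFF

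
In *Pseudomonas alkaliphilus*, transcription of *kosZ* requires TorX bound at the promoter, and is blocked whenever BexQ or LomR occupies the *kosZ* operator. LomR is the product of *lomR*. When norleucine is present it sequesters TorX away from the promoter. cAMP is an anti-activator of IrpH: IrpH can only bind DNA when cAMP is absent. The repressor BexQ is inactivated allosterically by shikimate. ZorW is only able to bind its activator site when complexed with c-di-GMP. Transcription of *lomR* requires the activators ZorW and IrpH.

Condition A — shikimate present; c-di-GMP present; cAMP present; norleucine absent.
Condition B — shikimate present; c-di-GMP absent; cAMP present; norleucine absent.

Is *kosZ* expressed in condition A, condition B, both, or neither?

Condition A:
Shikimate is present, so BexQ is inactive.
c-di-GMP is present, so ZorW is active.
cAMP is present, so IrpH is inactive.
Required activator IrpH is absent, so *lomR* is not transcribed.
So LomR is not produced.
Norleucine is absent, so TorX is active.
No repressor is bound and TorX is active, so *kosZ* is transcribed.
→ *kosZ* is ON in A.
Condition B:
Shikimate is present, so BexQ is inactive.
c-di-GMP is absent, so ZorW is inactive.
cAMP is present, so IrpH is inactive.
Required activator ZorW is absent, so *lomR* is not transcribed.
So LomR is not produced.
Norleucine is absent, so TorX is active.
No repressor is bound and TorX is active, so *kosZ* is transcribed.
→ *kosZ* is ON in B.

both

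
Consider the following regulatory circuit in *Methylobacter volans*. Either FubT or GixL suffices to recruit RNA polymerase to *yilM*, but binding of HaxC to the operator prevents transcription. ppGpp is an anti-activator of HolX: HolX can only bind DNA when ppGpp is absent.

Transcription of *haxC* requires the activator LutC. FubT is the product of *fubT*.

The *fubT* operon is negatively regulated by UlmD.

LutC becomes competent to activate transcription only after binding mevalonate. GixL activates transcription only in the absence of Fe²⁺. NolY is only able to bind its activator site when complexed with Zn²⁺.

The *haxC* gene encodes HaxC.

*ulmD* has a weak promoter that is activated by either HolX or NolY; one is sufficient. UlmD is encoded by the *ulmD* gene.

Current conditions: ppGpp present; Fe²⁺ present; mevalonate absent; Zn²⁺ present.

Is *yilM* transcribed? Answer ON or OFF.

OFF

ppGpp is present, so HolX is inactive.
Zn²⁺ is present, so NolY is active.
Activator NolY is present, so *ulmD* is transcribed.
So UlmD is produced and active.
With repressor UlmD bound, *fubT* is not transcribed.
So FubT is not produced.
Mevalonate is absent, so LutC is inactive.
Required activator LutC is absent, so *haxC* is not transcribed.
So HaxC is not produced.
Fe²⁺ is present, so GixL is inactive.
No activator is available at the *yilM* promoter, so *yilM* is not transcribed.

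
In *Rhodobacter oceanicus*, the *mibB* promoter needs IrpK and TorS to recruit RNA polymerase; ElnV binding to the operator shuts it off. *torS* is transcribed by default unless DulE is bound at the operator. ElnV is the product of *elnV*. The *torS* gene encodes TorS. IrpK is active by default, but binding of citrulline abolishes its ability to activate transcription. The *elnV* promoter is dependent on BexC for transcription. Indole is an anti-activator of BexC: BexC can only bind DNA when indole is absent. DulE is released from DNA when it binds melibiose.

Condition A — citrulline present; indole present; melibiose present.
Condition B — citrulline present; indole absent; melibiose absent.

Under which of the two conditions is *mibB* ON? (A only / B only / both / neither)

neither

Condition A:
Citrulline is present, so IrpK is inactive.
Indole is present, so BexC is inactive.
Required activator BexC is absent, so *elnV* is not transcribed.
So ElnV is not produced.
Melibiose is present, so DulE is inactive.
With no repressor bound, *torS* is transcribed.
So TorS is produced and active.
Required activator IrpK is absent, so *mibB* is not transcribed.
→ *mibB* is OFF in A.
Condition B:
Citrulline is present, so IrpK is inactive.
Indole is absent, so BexC is active.
No repressor is bound and BexC is active, so *elnV* is transcribed.
So ElnV is produced and active.
Melibiose is absent, so DulE is active.
With repressor DulE bound, *torS* is not transcribed.
So TorS is not produced.
With repressor ElnV bound, *mibB* is not transcribed.
→ *mibB* is OFF in B.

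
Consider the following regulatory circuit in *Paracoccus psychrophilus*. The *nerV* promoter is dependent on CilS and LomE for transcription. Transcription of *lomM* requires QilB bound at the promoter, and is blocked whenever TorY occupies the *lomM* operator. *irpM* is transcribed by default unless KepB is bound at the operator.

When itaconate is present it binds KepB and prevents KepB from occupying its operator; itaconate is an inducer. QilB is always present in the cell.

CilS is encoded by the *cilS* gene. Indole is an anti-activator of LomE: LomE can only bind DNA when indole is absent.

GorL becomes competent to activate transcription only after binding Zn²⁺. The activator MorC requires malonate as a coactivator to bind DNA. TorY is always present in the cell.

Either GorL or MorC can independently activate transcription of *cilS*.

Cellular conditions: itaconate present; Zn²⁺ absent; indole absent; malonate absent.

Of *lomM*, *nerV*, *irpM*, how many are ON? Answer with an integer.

1

TorY is produced constitutively and is active.
QilB is produced constitutively and is active.
With repressor TorY bound, *lomM* is not transcribed.
→ *lomM* is OFF.
Zn²⁺ is absent, so GorL is inactive.
Malonate is absent, so MorC is inactive.
No activator is available at the *cilS* promoter, so *cilS* is not transcribed.
So CilS is not produced.
Indole is absent, so LomE is active.
Required activator CilS is absent, so *nerV* is not transcribed.
→ *nerV* is OFF.
Itaconate is present, so KepB is inactive.
With no repressor bound, *irpM* is transcribed.
→ *irpM* is ON.
1 of the 3 genes is transcribed.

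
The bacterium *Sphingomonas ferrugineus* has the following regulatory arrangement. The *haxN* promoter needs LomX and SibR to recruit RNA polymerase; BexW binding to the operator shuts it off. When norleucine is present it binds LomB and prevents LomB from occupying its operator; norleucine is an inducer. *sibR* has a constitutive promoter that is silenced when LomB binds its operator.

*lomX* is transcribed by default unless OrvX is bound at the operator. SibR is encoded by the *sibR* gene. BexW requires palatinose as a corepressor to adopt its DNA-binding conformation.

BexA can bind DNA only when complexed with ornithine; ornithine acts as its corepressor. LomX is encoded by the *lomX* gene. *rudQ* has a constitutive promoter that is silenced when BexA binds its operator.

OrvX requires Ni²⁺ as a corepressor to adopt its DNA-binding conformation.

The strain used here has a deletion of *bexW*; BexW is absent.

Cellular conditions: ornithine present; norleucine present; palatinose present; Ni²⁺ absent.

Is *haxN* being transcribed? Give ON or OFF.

Ni²⁺ is absent, so OrvX is inactive.
With no repressor bound, *lomX* is transcribed.
So LomX is produced and active.
BexW is non-functional in this strain, so it has no effect.
Norleucine is present, so LomB is inactive.
With no repressor bound, *sibR* is transcribed.
So SibR is produced and active.
No repressor is bound and LomX and SibR are active, so *haxN* is transcribed.

ON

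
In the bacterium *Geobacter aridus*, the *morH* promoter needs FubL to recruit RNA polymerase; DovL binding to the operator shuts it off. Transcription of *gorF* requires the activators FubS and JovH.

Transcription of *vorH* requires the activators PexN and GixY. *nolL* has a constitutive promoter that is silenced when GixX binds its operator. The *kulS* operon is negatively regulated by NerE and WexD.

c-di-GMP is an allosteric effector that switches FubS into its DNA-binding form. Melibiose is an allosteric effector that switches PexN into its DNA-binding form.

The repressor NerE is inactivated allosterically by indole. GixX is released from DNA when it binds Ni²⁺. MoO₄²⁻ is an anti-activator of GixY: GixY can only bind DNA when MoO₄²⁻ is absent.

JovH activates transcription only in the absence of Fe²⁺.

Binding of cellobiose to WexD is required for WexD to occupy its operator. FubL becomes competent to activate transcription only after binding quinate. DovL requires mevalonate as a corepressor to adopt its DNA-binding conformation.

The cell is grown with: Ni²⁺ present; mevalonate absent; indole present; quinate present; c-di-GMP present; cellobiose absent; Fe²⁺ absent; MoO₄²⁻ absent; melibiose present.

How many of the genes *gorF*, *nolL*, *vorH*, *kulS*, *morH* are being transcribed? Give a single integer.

5

c-di-GMP is present, so FubS is active.
Fe²⁺ is absent, so JovH is active.
No repressor is bound and FubS and JovH are active, so *gorF* is transcribed.
→ *gorF* is ON.
Ni²⁺ is present, so GixX is inactive.
With no repressor bound, *nolL* is transcribed.
→ *nolL* is ON.
Melibiose is present, so PexN is active.
MoO₄²⁻ is absent, so GixY is active.
No repressor is bound and PexN and GixY are active, so *vorH* is transcribed.
→ *vorH* is ON.
Indole is present, so NerE is inactive.
Cellobiose is absent, so WexD is inactive.
With no repressor bound, *kulS* is transcribed.
→ *kulS* is ON.
Quinate is present, so FubL is active.
Mevalonate is absent, so DovL is inactive.
No repressor is bound and FubL is active, so *morH* is transcribed.
→ *morH* is ON.
5 of the 5 genes are transcribed.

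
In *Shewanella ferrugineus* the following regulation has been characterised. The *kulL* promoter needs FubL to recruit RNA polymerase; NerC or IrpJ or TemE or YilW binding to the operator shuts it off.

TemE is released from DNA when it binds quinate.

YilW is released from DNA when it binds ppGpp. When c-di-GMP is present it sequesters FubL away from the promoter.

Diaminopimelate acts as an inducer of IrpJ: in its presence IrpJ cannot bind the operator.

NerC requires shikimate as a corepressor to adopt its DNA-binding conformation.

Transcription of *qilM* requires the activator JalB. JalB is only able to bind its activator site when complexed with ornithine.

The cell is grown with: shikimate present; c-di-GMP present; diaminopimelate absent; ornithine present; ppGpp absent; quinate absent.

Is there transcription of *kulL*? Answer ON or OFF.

Shikimate is present, so NerC is active.
Diaminopimelate is absent, so IrpJ is active.
Quinate is absent, so TemE is active.
ppGpp is absent, so YilW is active.
c-di-GMP is present, so FubL is inactive.
With repressor NerC bound, *kulL* is not transcribed.

OFF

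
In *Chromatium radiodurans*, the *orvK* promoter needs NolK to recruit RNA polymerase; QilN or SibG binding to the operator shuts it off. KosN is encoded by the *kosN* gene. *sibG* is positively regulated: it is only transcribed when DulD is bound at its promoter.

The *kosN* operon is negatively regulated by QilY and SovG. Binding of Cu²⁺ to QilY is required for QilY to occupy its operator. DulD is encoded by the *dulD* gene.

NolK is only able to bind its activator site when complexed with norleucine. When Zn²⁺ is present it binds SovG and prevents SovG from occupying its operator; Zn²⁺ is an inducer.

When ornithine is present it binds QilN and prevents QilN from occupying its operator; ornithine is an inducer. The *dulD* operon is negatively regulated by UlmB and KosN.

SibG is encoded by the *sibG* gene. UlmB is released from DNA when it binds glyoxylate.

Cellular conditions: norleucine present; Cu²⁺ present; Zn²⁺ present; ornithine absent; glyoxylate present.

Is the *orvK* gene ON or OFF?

OFF

Ornithine is absent, so QilN is active.
Norleucine is present, so NolK is active.
Glyoxylate is present, so UlmB is inactive.
Cu²⁺ is present, so QilY is active.
Zn²⁺ is present, so SovG is inactive.
With repressor QilY bound, *kosN* is not transcribed.
So KosN is not produced.
With no repressor bound, *dulD* is transcribed.
So DulD is produced and active.
No repressor is bound and DulD is active, so *sibG* is transcribed.
So SibG is produced and active.
With repressor QilN bound, *orvK* is not transcribed.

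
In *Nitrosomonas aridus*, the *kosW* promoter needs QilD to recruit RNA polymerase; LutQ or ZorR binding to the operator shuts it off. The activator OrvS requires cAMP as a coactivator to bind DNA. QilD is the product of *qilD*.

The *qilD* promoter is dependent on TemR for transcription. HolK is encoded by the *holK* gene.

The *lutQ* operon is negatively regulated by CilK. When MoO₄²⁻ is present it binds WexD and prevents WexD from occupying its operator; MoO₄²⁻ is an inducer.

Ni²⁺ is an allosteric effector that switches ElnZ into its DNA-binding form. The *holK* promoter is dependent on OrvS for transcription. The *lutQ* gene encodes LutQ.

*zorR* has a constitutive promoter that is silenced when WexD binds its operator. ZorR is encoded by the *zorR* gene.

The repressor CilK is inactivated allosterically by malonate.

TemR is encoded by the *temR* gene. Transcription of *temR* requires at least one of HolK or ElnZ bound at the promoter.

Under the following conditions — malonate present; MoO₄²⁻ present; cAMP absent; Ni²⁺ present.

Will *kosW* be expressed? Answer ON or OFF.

cAMP is absent, so OrvS is inactive.
Required activator OrvS is absent, so *holK* is not transcribed.
So HolK is not produced.
Ni²⁺ is present, so ElnZ is active.
Activator ElnZ is present, so *temR* is transcribed.
So TemR is produced and active.
No repressor is bound and TemR is active, so *qilD* is transcribed.
So QilD is produced and active.
Malonate is present, so CilK is inactive.
With no repressor bound, *lutQ* is transcribed.
So LutQ is produced and active.
MoO₄²⁻ is present, so WexD is inactive.
With no repressor bound, *zorR* is transcribed.
So ZorR is produced and active.
With repressor LutQ bound, *kosW* is not transcribed.

OFF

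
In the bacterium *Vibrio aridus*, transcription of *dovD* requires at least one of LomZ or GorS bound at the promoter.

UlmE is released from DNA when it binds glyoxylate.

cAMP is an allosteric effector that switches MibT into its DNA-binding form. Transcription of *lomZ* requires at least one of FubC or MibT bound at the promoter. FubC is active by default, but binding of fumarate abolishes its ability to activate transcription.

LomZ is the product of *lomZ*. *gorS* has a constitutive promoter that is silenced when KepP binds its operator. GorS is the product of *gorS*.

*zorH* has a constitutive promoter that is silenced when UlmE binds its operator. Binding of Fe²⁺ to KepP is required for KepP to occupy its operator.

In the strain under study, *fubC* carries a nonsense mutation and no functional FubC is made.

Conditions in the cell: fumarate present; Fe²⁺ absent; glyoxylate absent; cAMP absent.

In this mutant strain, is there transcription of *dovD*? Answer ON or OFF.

ON

FubC is non-functional in this strain, so it has no effect.
cAMP is absent, so MibT is inactive.
No activator is available at the *lomZ* promoter, so *lomZ* is not transcribed.
So LomZ is not produced.
Fe²⁺ is absent, so KepP is inactive.
With no repressor bound, *gorS* is transcribed.
So GorS is produced and active.
Activator GorS is present, so *dovD* is transcribed.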